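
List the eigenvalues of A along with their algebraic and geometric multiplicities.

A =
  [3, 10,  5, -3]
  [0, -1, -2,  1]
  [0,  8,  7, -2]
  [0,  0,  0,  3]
λ = 3: alg = 4, geom = 2

Step 1 — factor the characteristic polynomial to read off the algebraic multiplicities:
  χ_A(x) = (x - 3)^4

Step 2 — compute geometric multiplicities via the rank-nullity identity g(λ) = n − rank(A − λI):
  rank(A − (3)·I) = 2, so dim ker(A − (3)·I) = n − 2 = 2

Summary:
  λ = 3: algebraic multiplicity = 4, geometric multiplicity = 2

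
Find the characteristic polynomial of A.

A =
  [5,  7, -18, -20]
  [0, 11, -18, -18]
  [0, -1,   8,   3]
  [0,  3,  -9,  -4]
x^4 - 20*x^3 + 150*x^2 - 500*x + 625

Expanding det(x·I − A) (e.g. by cofactor expansion or by noting that A is similar to its Jordan form J, which has the same characteristic polynomial as A) gives
  χ_A(x) = x^4 - 20*x^3 + 150*x^2 - 500*x + 625
which factors as (x - 5)^4. The eigenvalues (with algebraic multiplicities) are λ = 5 with multiplicity 4.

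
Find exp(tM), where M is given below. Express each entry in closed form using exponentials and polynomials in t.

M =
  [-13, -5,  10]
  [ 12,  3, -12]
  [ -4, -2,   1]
e^{tM} =
  [-10*t*exp(-3*t) + exp(-3*t), -5*t*exp(-3*t), 10*t*exp(-3*t)]
  [12*t*exp(-3*t), 6*t*exp(-3*t) + exp(-3*t), -12*t*exp(-3*t)]
  [-4*t*exp(-3*t), -2*t*exp(-3*t), 4*t*exp(-3*t) + exp(-3*t)]

Strategy: write M = P · J · P⁻¹ where J is a Jordan canonical form, so e^{tM} = P · e^{tJ} · P⁻¹, and e^{tJ} can be computed block-by-block.

M has Jordan form
J =
  [-3,  1,  0]
  [ 0, -3,  0]
  [ 0,  0, -3]
(up to reordering of blocks).

Per-block formulas:
  For a 2×2 Jordan block J_2(-3): exp(t · J_2(-3)) = e^(-3t)·(I + t·N), where N is the 2×2 nilpotent shift.
  For a 1×1 block at λ = -3: exp(t · [-3]) = [e^(-3t)].

After assembling e^{tJ} and conjugating by P, we get:

e^{tM} =
  [-10*t*exp(-3*t) + exp(-3*t), -5*t*exp(-3*t), 10*t*exp(-3*t)]
  [12*t*exp(-3*t), 6*t*exp(-3*t) + exp(-3*t), -12*t*exp(-3*t)]
  [-4*t*exp(-3*t), -2*t*exp(-3*t), 4*t*exp(-3*t) + exp(-3*t)]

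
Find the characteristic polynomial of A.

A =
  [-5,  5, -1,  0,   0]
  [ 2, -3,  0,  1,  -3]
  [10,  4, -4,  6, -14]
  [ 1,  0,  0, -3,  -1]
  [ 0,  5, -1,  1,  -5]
x^5 + 20*x^4 + 160*x^3 + 640*x^2 + 1280*x + 1024

Expanding det(x·I − A) (e.g. by cofactor expansion or by noting that A is similar to its Jordan form J, which has the same characteristic polynomial as A) gives
  χ_A(x) = x^5 + 20*x^4 + 160*x^3 + 640*x^2 + 1280*x + 1024
which factors as (x + 4)^5. The eigenvalues (with algebraic multiplicities) are λ = -4 with multiplicity 5.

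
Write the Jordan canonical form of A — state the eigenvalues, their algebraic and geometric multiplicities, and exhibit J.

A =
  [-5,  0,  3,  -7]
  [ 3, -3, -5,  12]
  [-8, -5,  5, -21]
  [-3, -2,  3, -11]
J_2(-4) ⊕ J_2(-3)

The characteristic polynomial is
  det(x·I − A) = x^4 + 14*x^3 + 73*x^2 + 168*x + 144 = (x + 3)^2*(x + 4)^2

Eigenvalues and multiplicities (the geometric multiplicity of λ is n − rank(A − λI), which equals the number of Jordan blocks for λ):
  λ = -4: algebraic multiplicity = 2, geometric multiplicity = 1
  λ = -3: algebraic multiplicity = 2, geometric multiplicity = 1

Determining the block sizes for each eigenvalue:
  λ = -4: one block (gm = 1), so the single block has size am = 2 → block sizes [2]
  λ = -3: one block (gm = 1), so the single block has size am = 2 → block sizes [2]

Assembling the blocks gives a Jordan form
J =
  [-4,  1,  0,  0]
  [ 0, -4,  0,  0]
  [ 0,  0, -3,  1]
  [ 0,  0,  0, -3]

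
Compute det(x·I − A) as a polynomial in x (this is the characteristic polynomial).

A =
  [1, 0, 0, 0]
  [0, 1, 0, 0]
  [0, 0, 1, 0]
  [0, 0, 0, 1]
x^4 - 4*x^3 + 6*x^2 - 4*x + 1

Expanding det(x·I − A) (e.g. by cofactor expansion or by noting that A is similar to its Jordan form J, which has the same characteristic polynomial as A) gives
  χ_A(x) = x^4 - 4*x^3 + 6*x^2 - 4*x + 1
which factors as (x - 1)^4. The eigenvalues (with algebraic multiplicities) are λ = 1 with multiplicity 4.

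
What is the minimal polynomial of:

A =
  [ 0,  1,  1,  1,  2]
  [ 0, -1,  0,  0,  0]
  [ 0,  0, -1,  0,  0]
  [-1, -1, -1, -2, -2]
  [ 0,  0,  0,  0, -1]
x^2 + 2*x + 1

The characteristic polynomial is χ_A(x) = (x + 1)^5, so the eigenvalues are known. The minimal polynomial is
  m_A(x) = Π_λ (x − λ)^{k_λ}
where k_λ is the size of the *largest* Jordan block for λ (equivalently, the smallest k with (A − λI)^k v = 0 for every generalised eigenvector v of λ).

  λ = -1: largest Jordan block has size 2, contributing (x + 1)^2

So m_A(x) = (x + 1)^2 = x^2 + 2*x + 1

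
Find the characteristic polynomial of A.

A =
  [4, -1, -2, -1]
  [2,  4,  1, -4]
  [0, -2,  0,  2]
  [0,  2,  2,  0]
x^4 - 8*x^3 + 24*x^2 - 32*x + 16

Expanding det(x·I − A) (e.g. by cofactor expansion or by noting that A is similar to its Jordan form J, which has the same characteristic polynomial as A) gives
  χ_A(x) = x^4 - 8*x^3 + 24*x^2 - 32*x + 16
which factors as (x - 2)^4. The eigenvalues (with algebraic multiplicities) are λ = 2 with multiplicity 4.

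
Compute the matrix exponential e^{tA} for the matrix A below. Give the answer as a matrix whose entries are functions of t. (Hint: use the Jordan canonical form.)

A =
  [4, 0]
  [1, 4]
e^{tA} =
  [exp(4*t), 0]
  [t*exp(4*t), exp(4*t)]

Strategy: write A = P · J · P⁻¹ where J is a Jordan canonical form, so e^{tA} = P · e^{tJ} · P⁻¹, and e^{tJ} can be computed block-by-block.

A has Jordan form
J =
  [4, 1]
  [0, 4]
(up to reordering of blocks).

Per-block formulas:
  For a 2×2 Jordan block J_2(4): exp(t · J_2(4)) = e^(4t)·(I + t·N), where N is the 2×2 nilpotent shift.

After assembling e^{tJ} and conjugating by P, we get:

e^{tA} =
  [exp(4*t), 0]
  [t*exp(4*t), exp(4*t)]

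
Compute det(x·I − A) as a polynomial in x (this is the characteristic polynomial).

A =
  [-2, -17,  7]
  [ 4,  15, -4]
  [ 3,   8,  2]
x^3 - 15*x^2 + 75*x - 125

Expanding det(x·I − A) (e.g. by cofactor expansion or by noting that A is similar to its Jordan form J, which has the same characteristic polynomial as A) gives
  χ_A(x) = x^3 - 15*x^2 + 75*x - 125
which factors as (x - 5)^3. The eigenvalues (with algebraic multiplicities) are λ = 5 with multiplicity 3.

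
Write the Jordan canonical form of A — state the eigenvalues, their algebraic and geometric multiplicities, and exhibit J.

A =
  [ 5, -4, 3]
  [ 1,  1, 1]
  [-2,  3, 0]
J_3(2)

The characteristic polynomial is
  det(x·I − A) = x^3 - 6*x^2 + 12*x - 8 = (x - 2)^3

Eigenvalues and multiplicities (the geometric multiplicity of λ is n − rank(A − λI), which equals the number of Jordan blocks for λ):
  λ = 2: algebraic multiplicity = 3, geometric multiplicity = 1

Determining the block sizes for each eigenvalue:
  λ = 2: one block (gm = 1), so the single block has size am = 3 → block sizes [3]

Assembling the blocks gives a Jordan form
J =
  [2, 1, 0]
  [0, 2, 1]
  [0, 0, 2]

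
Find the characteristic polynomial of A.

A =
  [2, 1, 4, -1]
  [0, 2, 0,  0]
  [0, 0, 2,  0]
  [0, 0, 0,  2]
x^4 - 8*x^3 + 24*x^2 - 32*x + 16

Expanding det(x·I − A) (e.g. by cofactor expansion or by noting that A is similar to its Jordan form J, which has the same characteristic polynomial as A) gives
  χ_A(x) = x^4 - 8*x^3 + 24*x^2 - 32*x + 16
which factors as (x - 2)^4. The eigenvalues (with algebraic multiplicities) are λ = 2 with multiplicity 4.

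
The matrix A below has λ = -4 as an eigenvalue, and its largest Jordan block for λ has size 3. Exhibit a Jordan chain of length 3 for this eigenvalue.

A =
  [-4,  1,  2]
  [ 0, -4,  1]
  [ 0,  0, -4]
A Jordan chain for λ = -4 of length 3:
v_1 = (1, 0, 0)ᵀ
v_2 = (2, 1, 0)ᵀ
v_3 = (0, 0, 1)ᵀ

Let N = A − (-4)·I. We want v_3 with N^3 v_3 = 0 but N^2 v_3 ≠ 0; then v_{j-1} := N · v_j for j = 3, …, 2.

Pick v_3 = (0, 0, 1)ᵀ.
Then v_2 = N · v_3 = (2, 1, 0)ᵀ.
Then v_1 = N · v_2 = (1, 0, 0)ᵀ.

Sanity check: (A − (-4)·I) v_1 = (0, 0, 0)ᵀ = 0. ✓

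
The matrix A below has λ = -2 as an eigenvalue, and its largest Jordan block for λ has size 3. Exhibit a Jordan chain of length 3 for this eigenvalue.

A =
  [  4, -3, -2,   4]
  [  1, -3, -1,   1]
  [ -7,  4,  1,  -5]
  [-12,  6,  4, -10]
A Jordan chain for λ = -2 of length 3:
v_1 = (-1, 0, 1, 2)ᵀ
v_2 = (6, 1, -7, -12)ᵀ
v_3 = (1, 0, 0, 0)ᵀ

Let N = A − (-2)·I. We want v_3 with N^3 v_3 = 0 but N^2 v_3 ≠ 0; then v_{j-1} := N · v_j for j = 3, …, 2.

Pick v_3 = (1, 0, 0, 0)ᵀ.
Then v_2 = N · v_3 = (6, 1, -7, -12)ᵀ.
Then v_1 = N · v_2 = (-1, 0, 1, 2)ᵀ.

Sanity check: (A − (-2)·I) v_1 = (0, 0, 0, 0)ᵀ = 0. ✓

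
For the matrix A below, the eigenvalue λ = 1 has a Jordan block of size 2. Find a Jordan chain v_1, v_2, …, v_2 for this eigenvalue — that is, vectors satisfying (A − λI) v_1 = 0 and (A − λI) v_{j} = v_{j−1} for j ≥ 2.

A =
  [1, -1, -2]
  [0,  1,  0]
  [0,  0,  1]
A Jordan chain for λ = 1 of length 2:
v_1 = (-1, 0, 0)ᵀ
v_2 = (0, 1, 0)ᵀ

Let N = A − (1)·I. We want v_2 with N^2 v_2 = 0 but N^1 v_2 ≠ 0; then v_{j-1} := N · v_j for j = 2, …, 2.

Pick v_2 = (0, 1, 0)ᵀ.
Then v_1 = N · v_2 = (-1, 0, 0)ᵀ.

Sanity check: (A − (1)·I) v_1 = (0, 0, 0)ᵀ = 0. ✓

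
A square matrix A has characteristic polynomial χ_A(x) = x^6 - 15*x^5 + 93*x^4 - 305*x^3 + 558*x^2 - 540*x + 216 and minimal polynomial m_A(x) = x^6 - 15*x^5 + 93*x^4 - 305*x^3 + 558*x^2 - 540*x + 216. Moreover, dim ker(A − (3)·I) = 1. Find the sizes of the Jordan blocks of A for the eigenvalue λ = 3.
Block sizes for λ = 3: [3]

Step 1 — from the characteristic polynomial, algebraic multiplicity of λ = 3 is 3. From dim ker(A − (3)·I) = 1, there are exactly 1 Jordan blocks for λ = 3.
Step 2 — from the minimal polynomial, the factor (x − 3)^3 tells us the largest block for λ = 3 has size 3.
Step 3 — with total size 3, 1 blocks, and largest block 3, the block sizes (in nonincreasing order) are [3].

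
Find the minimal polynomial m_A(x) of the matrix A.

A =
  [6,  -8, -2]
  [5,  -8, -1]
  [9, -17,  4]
x^3 - 2*x^2 - 15*x + 36

The characteristic polynomial is χ_A(x) = (x - 3)^2*(x + 4), so the eigenvalues are known. The minimal polynomial is
  m_A(x) = Π_λ (x − λ)^{k_λ}
where k_λ is the size of the *largest* Jordan block for λ (equivalently, the smallest k with (A − λI)^k v = 0 for every generalised eigenvector v of λ).

  λ = -4: largest Jordan block has size 1, contributing (x + 4)
  λ = 3: largest Jordan block has size 2, contributing (x − 3)^2

So m_A(x) = (x - 3)^2*(x + 4) = x^3 - 2*x^2 - 15*x + 36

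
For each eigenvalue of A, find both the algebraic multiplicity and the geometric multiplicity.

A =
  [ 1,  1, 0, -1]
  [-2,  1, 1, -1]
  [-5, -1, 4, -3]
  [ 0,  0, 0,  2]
λ = 2: alg = 4, geom = 2

Step 1 — factor the characteristic polynomial to read off the algebraic multiplicities:
  χ_A(x) = (x - 2)^4

Step 2 — compute geometric multiplicities via the rank-nullity identity g(λ) = n − rank(A − λI):
  rank(A − (2)·I) = 2, so dim ker(A − (2)·I) = n − 2 = 2

Summary:
  λ = 2: algebraic multiplicity = 4, geometric multiplicity = 2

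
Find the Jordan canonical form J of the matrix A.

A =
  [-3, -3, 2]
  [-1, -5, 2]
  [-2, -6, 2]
J_2(-2) ⊕ J_1(-2)

The characteristic polynomial is
  det(x·I − A) = x^3 + 6*x^2 + 12*x + 8 = (x + 2)^3

Eigenvalues and multiplicities (the geometric multiplicity of λ is n − rank(A − λI), which equals the number of Jordan blocks for λ):
  λ = -2: algebraic multiplicity = 3, geometric multiplicity = 2

Determining the block sizes for each eigenvalue:
  λ = -2: 2 blocks summing to 3 forces exactly one block of size 2 and the rest size 1 → block sizes [2, 1]

Assembling the blocks gives a Jordan form
J =
  [-2,  1,  0]
  [ 0, -2,  0]
  [ 0,  0, -2]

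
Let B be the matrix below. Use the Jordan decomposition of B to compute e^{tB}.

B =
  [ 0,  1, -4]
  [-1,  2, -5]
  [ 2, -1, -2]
e^{tB} =
  [1 - 9*t^2/2, 3*t^2 + t, 3*t^2/2 - 4*t]
  [-6*t^2 - t, 4*t^2 + 2*t + 1, 2*t^2 - 5*t]
  [-3*t^2/2 + 2*t, t^2 - t, t^2/2 - 2*t + 1]

Strategy: write B = P · J · P⁻¹ where J is a Jordan canonical form, so e^{tB} = P · e^{tJ} · P⁻¹, and e^{tJ} can be computed block-by-block.

B has Jordan form
J =
  [0, 1, 0]
  [0, 0, 1]
  [0, 0, 0]
(up to reordering of blocks).

Per-block formulas:
  For a 3×3 Jordan block J_3(0): exp(t · J_3(0)) = e^(0t)·(I + t·N + (t^2/2)·N^2), where N is the 3×3 nilpotent shift.

After assembling e^{tJ} and conjugating by P, we get:

e^{tB} =
  [1 - 9*t^2/2, 3*t^2 + t, 3*t^2/2 - 4*t]
  [-6*t^2 - t, 4*t^2 + 2*t + 1, 2*t^2 - 5*t]
  [-3*t^2/2 + 2*t, t^2 - t, t^2/2 - 2*t + 1]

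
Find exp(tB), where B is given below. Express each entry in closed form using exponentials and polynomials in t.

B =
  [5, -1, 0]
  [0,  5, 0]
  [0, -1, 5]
e^{tB} =
  [exp(5*t), -t*exp(5*t), 0]
  [0, exp(5*t), 0]
  [0, -t*exp(5*t), exp(5*t)]

Strategy: write B = P · J · P⁻¹ where J is a Jordan canonical form, so e^{tB} = P · e^{tJ} · P⁻¹, and e^{tJ} can be computed block-by-block.

B has Jordan form
J =
  [5, 1, 0]
  [0, 5, 0]
  [0, 0, 5]
(up to reordering of blocks).

Per-block formulas:
  For a 1×1 block at λ = 5: exp(t · [5]) = [e^(5t)].
  For a 2×2 Jordan block J_2(5): exp(t · J_2(5)) = e^(5t)·(I + t·N), where N is the 2×2 nilpotent shift.

After assembling e^{tJ} and conjugating by P, we get:

e^{tB} =
  [exp(5*t), -t*exp(5*t), 0]
  [0, exp(5*t), 0]
  [0, -t*exp(5*t), exp(5*t)]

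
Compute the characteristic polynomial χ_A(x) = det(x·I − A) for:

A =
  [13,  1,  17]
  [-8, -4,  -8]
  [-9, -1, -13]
x^3 + 4*x^2 - 16*x - 64

Expanding det(x·I − A) (e.g. by cofactor expansion or by noting that A is similar to its Jordan form J, which has the same characteristic polynomial as A) gives
  χ_A(x) = x^3 + 4*x^2 - 16*x - 64
which factors as (x - 4)*(x + 4)^2. The eigenvalues (with algebraic multiplicities) are λ = -4 with multiplicity 2, λ = 4 with multiplicity 1.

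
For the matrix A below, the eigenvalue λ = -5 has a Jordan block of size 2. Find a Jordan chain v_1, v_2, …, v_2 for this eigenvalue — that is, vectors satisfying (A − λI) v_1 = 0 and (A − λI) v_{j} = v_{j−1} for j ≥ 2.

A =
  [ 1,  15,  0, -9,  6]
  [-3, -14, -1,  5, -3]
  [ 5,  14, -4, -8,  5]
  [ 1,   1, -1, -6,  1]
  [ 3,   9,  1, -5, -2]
A Jordan chain for λ = -5 of length 2:
v_1 = (6, -3, 5, 1, 3)ᵀ
v_2 = (1, 0, 0, 0, 0)ᵀ

Let N = A − (-5)·I. We want v_2 with N^2 v_2 = 0 but N^1 v_2 ≠ 0; then v_{j-1} := N · v_j for j = 2, …, 2.

Pick v_2 = (1, 0, 0, 0, 0)ᵀ.
Then v_1 = N · v_2 = (6, -3, 5, 1, 3)ᵀ.

Sanity check: (A − (-5)·I) v_1 = (0, 0, 0, 0, 0)ᵀ = 0. ✓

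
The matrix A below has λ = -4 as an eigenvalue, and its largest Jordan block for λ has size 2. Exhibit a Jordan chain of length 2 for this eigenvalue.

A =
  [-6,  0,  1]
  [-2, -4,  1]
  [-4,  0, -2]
A Jordan chain for λ = -4 of length 2:
v_1 = (-2, -2, -4)ᵀ
v_2 = (1, 0, 0)ᵀ

Let N = A − (-4)·I. We want v_2 with N^2 v_2 = 0 but N^1 v_2 ≠ 0; then v_{j-1} := N · v_j for j = 2, …, 2.

Pick v_2 = (1, 0, 0)ᵀ.
Then v_1 = N · v_2 = (-2, -2, -4)ᵀ.

Sanity check: (A − (-4)·I) v_1 = (0, 0, 0)ᵀ = 0. ✓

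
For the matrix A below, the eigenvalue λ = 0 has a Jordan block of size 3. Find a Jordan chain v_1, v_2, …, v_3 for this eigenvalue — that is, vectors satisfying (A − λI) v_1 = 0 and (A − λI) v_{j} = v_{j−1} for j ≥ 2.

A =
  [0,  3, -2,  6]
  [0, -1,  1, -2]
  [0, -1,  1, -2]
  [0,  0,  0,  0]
A Jordan chain for λ = 0 of length 3:
v_1 = (-1, 0, 0, 0)ᵀ
v_2 = (3, -1, -1, 0)ᵀ
v_3 = (0, 1, 0, 0)ᵀ

Let N = A − (0)·I. We want v_3 with N^3 v_3 = 0 but N^2 v_3 ≠ 0; then v_{j-1} := N · v_j for j = 3, …, 2.

Pick v_3 = (0, 1, 0, 0)ᵀ.
Then v_2 = N · v_3 = (3, -1, -1, 0)ᵀ.
Then v_1 = N · v_2 = (-1, 0, 0, 0)ᵀ.

Sanity check: (A − (0)·I) v_1 = (0, 0, 0, 0)ᵀ = 0. ✓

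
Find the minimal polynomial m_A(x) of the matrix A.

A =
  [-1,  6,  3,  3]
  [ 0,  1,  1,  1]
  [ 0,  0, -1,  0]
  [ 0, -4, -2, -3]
x^2 + 2*x + 1

The characteristic polynomial is χ_A(x) = (x + 1)^4, so the eigenvalues are known. The minimal polynomial is
  m_A(x) = Π_λ (x − λ)^{k_λ}
where k_λ is the size of the *largest* Jordan block for λ (equivalently, the smallest k with (A − λI)^k v = 0 for every generalised eigenvector v of λ).

  λ = -1: largest Jordan block has size 2, contributing (x + 1)^2

So m_A(x) = (x + 1)^2 = x^2 + 2*x + 1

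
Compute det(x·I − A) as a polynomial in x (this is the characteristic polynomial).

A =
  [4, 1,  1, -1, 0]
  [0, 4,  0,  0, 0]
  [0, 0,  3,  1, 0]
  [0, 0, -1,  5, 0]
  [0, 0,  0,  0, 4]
x^5 - 20*x^4 + 160*x^3 - 640*x^2 + 1280*x - 1024

Expanding det(x·I − A) (e.g. by cofactor expansion or by noting that A is similar to its Jordan form J, which has the same characteristic polynomial as A) gives
  χ_A(x) = x^5 - 20*x^4 + 160*x^3 - 640*x^2 + 1280*x - 1024
which factors as (x - 4)^5. The eigenvalues (with algebraic multiplicities) are λ = 4 with multiplicity 5.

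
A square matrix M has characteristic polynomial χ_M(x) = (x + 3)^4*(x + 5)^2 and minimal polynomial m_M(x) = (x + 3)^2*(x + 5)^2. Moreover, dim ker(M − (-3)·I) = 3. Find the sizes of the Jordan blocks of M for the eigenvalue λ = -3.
Block sizes for λ = -3: [2, 1, 1]

Step 1 — from the characteristic polynomial, algebraic multiplicity of λ = -3 is 4. From dim ker(M − (-3)·I) = 3, there are exactly 3 Jordan blocks for λ = -3.
Step 2 — from the minimal polynomial, the factor (x + 3)^2 tells us the largest block for λ = -3 has size 2.
Step 3 — with total size 4, 3 blocks, and largest block 2, the block sizes (in nonincreasing order) are [2, 1, 1].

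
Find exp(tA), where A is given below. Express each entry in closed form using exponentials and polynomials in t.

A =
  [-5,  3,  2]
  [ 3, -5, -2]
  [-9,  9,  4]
e^{tA} =
  [-3*t*exp(-2*t) + exp(-2*t), 3*t*exp(-2*t), 2*t*exp(-2*t)]
  [3*t*exp(-2*t), -3*t*exp(-2*t) + exp(-2*t), -2*t*exp(-2*t)]
  [-9*t*exp(-2*t), 9*t*exp(-2*t), 6*t*exp(-2*t) + exp(-2*t)]

Strategy: write A = P · J · P⁻¹ where J is a Jordan canonical form, so e^{tA} = P · e^{tJ} · P⁻¹, and e^{tJ} can be computed block-by-block.

A has Jordan form
J =
  [-2,  1,  0]
  [ 0, -2,  0]
  [ 0,  0, -2]
(up to reordering of blocks).

Per-block formulas:
  For a 1×1 block at λ = -2: exp(t · [-2]) = [e^(-2t)].
  For a 2×2 Jordan block J_2(-2): exp(t · J_2(-2)) = e^(-2t)·(I + t·N), where N is the 2×2 nilpotent shift.

After assembling e^{tJ} and conjugating by P, we get:

e^{tA} =
  [-3*t*exp(-2*t) + exp(-2*t), 3*t*exp(-2*t), 2*t*exp(-2*t)]
  [3*t*exp(-2*t), -3*t*exp(-2*t) + exp(-2*t), -2*t*exp(-2*t)]
  [-9*t*exp(-2*t), 9*t*exp(-2*t), 6*t*exp(-2*t) + exp(-2*t)]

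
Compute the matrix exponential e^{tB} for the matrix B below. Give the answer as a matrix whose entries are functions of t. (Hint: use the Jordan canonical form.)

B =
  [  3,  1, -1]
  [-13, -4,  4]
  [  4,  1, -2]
e^{tB} =
  [-t^2*exp(-t)/2 + 4*t*exp(-t) + exp(-t), t*exp(-t), t^2*exp(-t)/2 - t*exp(-t)]
  [3*t^2*exp(-t)/2 - 13*t*exp(-t), -3*t*exp(-t) + exp(-t), -3*t^2*exp(-t)/2 + 4*t*exp(-t)]
  [-t^2*exp(-t)/2 + 4*t*exp(-t), t*exp(-t), t^2*exp(-t)/2 - t*exp(-t) + exp(-t)]

Strategy: write B = P · J · P⁻¹ where J is a Jordan canonical form, so e^{tB} = P · e^{tJ} · P⁻¹, and e^{tJ} can be computed block-by-block.

B has Jordan form
J =
  [-1,  1,  0]
  [ 0, -1,  1]
  [ 0,  0, -1]
(up to reordering of blocks).

Per-block formulas:
  For a 3×3 Jordan block J_3(-1): exp(t · J_3(-1)) = e^(-1t)·(I + t·N + (t^2/2)·N^2), where N is the 3×3 nilpotent shift.

After assembling e^{tJ} and conjugating by P, we get:

e^{tB} =
  [-t^2*exp(-t)/2 + 4*t*exp(-t) + exp(-t), t*exp(-t), t^2*exp(-t)/2 - t*exp(-t)]
  [3*t^2*exp(-t)/2 - 13*t*exp(-t), -3*t*exp(-t) + exp(-t), -3*t^2*exp(-t)/2 + 4*t*exp(-t)]
  [-t^2*exp(-t)/2 + 4*t*exp(-t), t*exp(-t), t^2*exp(-t)/2 - t*exp(-t) + exp(-t)]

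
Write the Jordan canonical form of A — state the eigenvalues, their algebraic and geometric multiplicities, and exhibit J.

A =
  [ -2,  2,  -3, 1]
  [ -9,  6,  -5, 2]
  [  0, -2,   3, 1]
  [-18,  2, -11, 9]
J_2(4) ⊕ J_2(4)

The characteristic polynomial is
  det(x·I − A) = x^4 - 16*x^3 + 96*x^2 - 256*x + 256 = (x - 4)^4

Eigenvalues and multiplicities (the geometric multiplicity of λ is n − rank(A − λI), which equals the number of Jordan blocks for λ):
  λ = 4: algebraic multiplicity = 4, geometric multiplicity = 2

Determining the block sizes for each eigenvalue:
  λ = 4: with am = 4 and gm = 2, the partition is not yet determined (e.g. several partitions of 4 into 2 parts exist). Let N = A − (4)·I. Computing rank(N^1) = 2, rank(N^2) = 0; the number of blocks of size ≥ j is rank(N^{j−1}) − rank(N^j), giving [2, 2]. So we have 2 block(s) of size 2 → block sizes [2, 2]

Assembling the blocks gives a Jordan form
J =
  [4, 1, 0, 0]
  [0, 4, 0, 0]
  [0, 0, 4, 1]
  [0, 0, 0, 4]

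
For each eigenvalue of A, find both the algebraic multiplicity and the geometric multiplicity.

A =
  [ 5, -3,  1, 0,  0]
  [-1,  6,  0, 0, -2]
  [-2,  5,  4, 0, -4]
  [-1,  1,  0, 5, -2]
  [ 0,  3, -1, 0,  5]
λ = 5: alg = 5, geom = 3

Step 1 — factor the characteristic polynomial to read off the algebraic multiplicities:
  χ_A(x) = (x - 5)^5

Step 2 — compute geometric multiplicities via the rank-nullity identity g(λ) = n − rank(A − λI):
  rank(A − (5)·I) = 2, so dim ker(A − (5)·I) = n − 2 = 3

Summary:
  λ = 5: algebraic multiplicity = 5, geometric multiplicity = 3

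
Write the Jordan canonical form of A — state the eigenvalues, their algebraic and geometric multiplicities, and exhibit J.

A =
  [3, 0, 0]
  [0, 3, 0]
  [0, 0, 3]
J_1(3) ⊕ J_1(3) ⊕ J_1(3)

The characteristic polynomial is
  det(x·I − A) = x^3 - 9*x^2 + 27*x - 27 = (x - 3)^3

Eigenvalues and multiplicities (the geometric multiplicity of λ is n − rank(A − λI), which equals the number of Jordan blocks for λ):
  λ = 3: algebraic multiplicity = 3, geometric multiplicity = 3

Determining the block sizes for each eigenvalue:
  λ = 3: gm = am = 3, so every block has size 1 → block sizes [1, 1, 1]

Assembling the blocks gives a Jordan form
J =
  [3, 0, 0]
  [0, 3, 0]
  [0, 0, 3]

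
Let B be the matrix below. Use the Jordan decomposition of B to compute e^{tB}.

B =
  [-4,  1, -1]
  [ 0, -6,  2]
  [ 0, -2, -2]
e^{tB} =
  [exp(-4*t), t*exp(-4*t), -t*exp(-4*t)]
  [0, -2*t*exp(-4*t) + exp(-4*t), 2*t*exp(-4*t)]
  [0, -2*t*exp(-4*t), 2*t*exp(-4*t) + exp(-4*t)]

Strategy: write B = P · J · P⁻¹ where J is a Jordan canonical form, so e^{tB} = P · e^{tJ} · P⁻¹, and e^{tJ} can be computed block-by-block.

B has Jordan form
J =
  [-4,  1,  0]
  [ 0, -4,  0]
  [ 0,  0, -4]
(up to reordering of blocks).

Per-block formulas:
  For a 2×2 Jordan block J_2(-4): exp(t · J_2(-4)) = e^(-4t)·(I + t·N), where N is the 2×2 nilpotent shift.
  For a 1×1 block at λ = -4: exp(t · [-4]) = [e^(-4t)].

After assembling e^{tJ} and conjugating by P, we get:

e^{tB} =
  [exp(-4*t), t*exp(-4*t), -t*exp(-4*t)]
  [0, -2*t*exp(-4*t) + exp(-4*t), 2*t*exp(-4*t)]
  [0, -2*t*exp(-4*t), 2*t*exp(-4*t) + exp(-4*t)]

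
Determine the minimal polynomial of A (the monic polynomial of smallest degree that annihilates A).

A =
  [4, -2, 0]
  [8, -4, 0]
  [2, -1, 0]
x^2

The characteristic polynomial is χ_A(x) = x^3, so the eigenvalues are known. The minimal polynomial is
  m_A(x) = Π_λ (x − λ)^{k_λ}
where k_λ is the size of the *largest* Jordan block for λ (equivalently, the smallest k with (A − λI)^k v = 0 for every generalised eigenvector v of λ).

  λ = 0: largest Jordan block has size 2, contributing (x − 0)^2

So m_A(x) = x^2 = x^2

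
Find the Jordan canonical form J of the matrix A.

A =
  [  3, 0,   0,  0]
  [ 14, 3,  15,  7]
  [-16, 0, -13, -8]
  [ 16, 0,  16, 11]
J_1(-5) ⊕ J_2(3) ⊕ J_1(3)

The characteristic polynomial is
  det(x·I − A) = x^4 - 4*x^3 - 18*x^2 + 108*x - 135 = (x - 3)^3*(x + 5)

Eigenvalues and multiplicities (the geometric multiplicity of λ is n − rank(A − λI), which equals the number of Jordan blocks for λ):
  λ = -5: algebraic multiplicity = 1, geometric multiplicity = 1
  λ = 3: algebraic multiplicity = 3, geometric multiplicity = 2

Determining the block sizes for each eigenvalue:
  λ = -5: one block (gm = 1), so the single block has size am = 1 → block sizes [1]
  λ = 3: 2 blocks summing to 3 forces exactly one block of size 2 and the rest size 1 → block sizes [2, 1]

Assembling the blocks gives a Jordan form
J =
  [-5, 0, 0, 0]
  [ 0, 3, 1, 0]
  [ 0, 0, 3, 0]
  [ 0, 0, 0, 3]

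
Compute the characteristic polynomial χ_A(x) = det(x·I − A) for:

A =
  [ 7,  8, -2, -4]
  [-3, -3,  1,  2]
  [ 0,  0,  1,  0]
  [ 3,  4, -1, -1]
x^4 - 4*x^3 + 6*x^2 - 4*x + 1

Expanding det(x·I − A) (e.g. by cofactor expansion or by noting that A is similar to its Jordan form J, which has the same characteristic polynomial as A) gives
  χ_A(x) = x^4 - 4*x^3 + 6*x^2 - 4*x + 1
which factors as (x - 1)^4. The eigenvalues (with algebraic multiplicities) are λ = 1 with multiplicity 4.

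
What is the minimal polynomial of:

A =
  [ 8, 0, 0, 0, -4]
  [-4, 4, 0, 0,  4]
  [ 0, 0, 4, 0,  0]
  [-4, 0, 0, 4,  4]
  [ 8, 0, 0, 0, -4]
x^2 - 4*x

The characteristic polynomial is χ_A(x) = x*(x - 4)^4, so the eigenvalues are known. The minimal polynomial is
  m_A(x) = Π_λ (x − λ)^{k_λ}
where k_λ is the size of the *largest* Jordan block for λ (equivalently, the smallest k with (A − λI)^k v = 0 for every generalised eigenvector v of λ).

  λ = 0: largest Jordan block has size 1, contributing (x − 0)
  λ = 4: largest Jordan block has size 1, contributing (x − 4)

So m_A(x) = x*(x - 4) = x^2 - 4*x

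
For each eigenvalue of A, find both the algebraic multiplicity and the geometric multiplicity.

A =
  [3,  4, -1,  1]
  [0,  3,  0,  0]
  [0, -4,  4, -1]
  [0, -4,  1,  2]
λ = 3: alg = 4, geom = 3

Step 1 — factor the characteristic polynomial to read off the algebraic multiplicities:
  χ_A(x) = (x - 3)^4

Step 2 — compute geometric multiplicities via the rank-nullity identity g(λ) = n − rank(A − λI):
  rank(A − (3)·I) = 1, so dim ker(A − (3)·I) = n − 1 = 3

Summary:
  λ = 3: algebraic multiplicity = 4, geometric multiplicity = 3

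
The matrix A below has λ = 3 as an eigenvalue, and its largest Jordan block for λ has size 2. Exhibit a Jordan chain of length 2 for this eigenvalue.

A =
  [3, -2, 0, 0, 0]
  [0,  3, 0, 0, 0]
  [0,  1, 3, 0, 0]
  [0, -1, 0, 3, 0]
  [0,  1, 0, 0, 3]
A Jordan chain for λ = 3 of length 2:
v_1 = (-2, 0, 1, -1, 1)ᵀ
v_2 = (0, 1, 0, 0, 0)ᵀ

Let N = A − (3)·I. We want v_2 with N^2 v_2 = 0 but N^1 v_2 ≠ 0; then v_{j-1} := N · v_j for j = 2, …, 2.

Pick v_2 = (0, 1, 0, 0, 0)ᵀ.
Then v_1 = N · v_2 = (-2, 0, 1, -1, 1)ᵀ.

Sanity check: (A − (3)·I) v_1 = (0, 0, 0, 0, 0)ᵀ = 0. ✓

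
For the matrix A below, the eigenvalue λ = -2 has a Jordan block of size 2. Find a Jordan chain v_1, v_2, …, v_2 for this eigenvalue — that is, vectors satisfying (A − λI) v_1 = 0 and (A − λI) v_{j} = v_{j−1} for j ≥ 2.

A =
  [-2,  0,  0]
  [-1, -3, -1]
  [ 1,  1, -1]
A Jordan chain for λ = -2 of length 2:
v_1 = (0, -1, 1)ᵀ
v_2 = (1, 0, 0)ᵀ

Let N = A − (-2)·I. We want v_2 with N^2 v_2 = 0 but N^1 v_2 ≠ 0; then v_{j-1} := N · v_j for j = 2, …, 2.

Pick v_2 = (1, 0, 0)ᵀ.
Then v_1 = N · v_2 = (0, -1, 1)ᵀ.

Sanity check: (A − (-2)·I) v_1 = (0, 0, 0)ᵀ = 0. ✓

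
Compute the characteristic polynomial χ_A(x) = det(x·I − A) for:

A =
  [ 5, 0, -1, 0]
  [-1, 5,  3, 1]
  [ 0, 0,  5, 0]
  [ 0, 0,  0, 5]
x^4 - 20*x^3 + 150*x^2 - 500*x + 625

Expanding det(x·I − A) (e.g. by cofactor expansion or by noting that A is similar to its Jordan form J, which has the same characteristic polynomial as A) gives
  χ_A(x) = x^4 - 20*x^3 + 150*x^2 - 500*x + 625
which factors as (x - 5)^4. The eigenvalues (with algebraic multiplicities) are λ = 5 with multiplicity 4.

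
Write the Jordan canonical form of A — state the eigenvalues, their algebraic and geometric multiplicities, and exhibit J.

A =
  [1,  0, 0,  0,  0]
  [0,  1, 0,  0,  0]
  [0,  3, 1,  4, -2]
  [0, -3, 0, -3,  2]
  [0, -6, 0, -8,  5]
J_2(1) ⊕ J_1(1) ⊕ J_1(1) ⊕ J_1(1)

The characteristic polynomial is
  det(x·I − A) = x^5 - 5*x^4 + 10*x^3 - 10*x^2 + 5*x - 1 = (x - 1)^5

Eigenvalues and multiplicities (the geometric multiplicity of λ is n − rank(A − λI), which equals the number of Jordan blocks for λ):
  λ = 1: algebraic multiplicity = 5, geometric multiplicity = 4

Determining the block sizes for each eigenvalue:
  λ = 1: 4 blocks summing to 5 forces exactly one block of size 2 and the rest size 1 → block sizes [2, 1, 1, 1]

Assembling the blocks gives a Jordan form
J =
  [1, 1, 0, 0, 0]
  [0, 1, 0, 0, 0]
  [0, 0, 1, 0, 0]
  [0, 0, 0, 1, 0]
  [0, 0, 0, 0, 1]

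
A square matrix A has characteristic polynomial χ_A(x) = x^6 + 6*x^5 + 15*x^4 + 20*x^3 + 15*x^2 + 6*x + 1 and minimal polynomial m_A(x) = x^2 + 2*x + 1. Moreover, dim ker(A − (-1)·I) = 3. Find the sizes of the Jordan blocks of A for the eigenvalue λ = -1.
Block sizes for λ = -1: [2, 2, 2]

Step 1 — from the characteristic polynomial, algebraic multiplicity of λ = -1 is 6. From dim ker(A − (-1)·I) = 3, there are exactly 3 Jordan blocks for λ = -1.
Step 2 — from the minimal polynomial, the factor (x + 1)^2 tells us the largest block for λ = -1 has size 2.
Step 3 — with total size 6, 3 blocks, and largest block 2, the block sizes (in nonincreasing order) are [2, 2, 2].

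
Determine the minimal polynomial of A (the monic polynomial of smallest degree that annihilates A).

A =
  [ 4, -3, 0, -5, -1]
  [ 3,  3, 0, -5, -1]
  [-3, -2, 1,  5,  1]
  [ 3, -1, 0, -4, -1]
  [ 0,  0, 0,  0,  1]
x^3 - 3*x^2 + 3*x - 1

The characteristic polynomial is χ_A(x) = (x - 1)^5, so the eigenvalues are known. The minimal polynomial is
  m_A(x) = Π_λ (x − λ)^{k_λ}
where k_λ is the size of the *largest* Jordan block for λ (equivalently, the smallest k with (A − λI)^k v = 0 for every generalised eigenvector v of λ).

  λ = 1: largest Jordan block has size 3, contributing (x − 1)^3

So m_A(x) = (x - 1)^3 = x^3 - 3*x^2 + 3*x - 1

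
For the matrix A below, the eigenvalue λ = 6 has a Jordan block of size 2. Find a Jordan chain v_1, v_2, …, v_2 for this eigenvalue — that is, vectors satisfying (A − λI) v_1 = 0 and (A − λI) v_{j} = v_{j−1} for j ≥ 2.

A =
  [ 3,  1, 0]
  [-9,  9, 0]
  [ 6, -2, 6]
A Jordan chain for λ = 6 of length 2:
v_1 = (-3, -9, 6)ᵀ
v_2 = (1, 0, 0)ᵀ

Let N = A − (6)·I. We want v_2 with N^2 v_2 = 0 but N^1 v_2 ≠ 0; then v_{j-1} := N · v_j for j = 2, …, 2.

Pick v_2 = (1, 0, 0)ᵀ.
Then v_1 = N · v_2 = (-3, -9, 6)ᵀ.

Sanity check: (A − (6)·I) v_1 = (0, 0, 0)ᵀ = 0. ✓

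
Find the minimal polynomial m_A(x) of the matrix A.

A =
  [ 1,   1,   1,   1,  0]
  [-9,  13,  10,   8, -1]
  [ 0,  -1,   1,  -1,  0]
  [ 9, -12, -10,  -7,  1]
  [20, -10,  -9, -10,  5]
x^5 - 13*x^4 + 58*x^3 - 106*x^2 + 85*x - 25

The characteristic polynomial is χ_A(x) = (x - 5)^2*(x - 1)^3, so the eigenvalues are known. The minimal polynomial is
  m_A(x) = Π_λ (x − λ)^{k_λ}
where k_λ is the size of the *largest* Jordan block for λ (equivalently, the smallest k with (A − λI)^k v = 0 for every generalised eigenvector v of λ).

  λ = 1: largest Jordan block has size 3, contributing (x − 1)^3
  λ = 5: largest Jordan block has size 2, contributing (x − 5)^2

So m_A(x) = (x - 5)^2*(x - 1)^3 = x^5 - 13*x^4 + 58*x^3 - 106*x^2 + 85*x - 25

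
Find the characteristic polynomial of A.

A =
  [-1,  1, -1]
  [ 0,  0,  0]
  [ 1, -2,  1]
x^3

Expanding det(x·I − A) (e.g. by cofactor expansion or by noting that A is similar to its Jordan form J, which has the same characteristic polynomial as A) gives
  χ_A(x) = x^3
which factors as x^3. The eigenvalues (with algebraic multiplicities) are λ = 0 with multiplicity 3.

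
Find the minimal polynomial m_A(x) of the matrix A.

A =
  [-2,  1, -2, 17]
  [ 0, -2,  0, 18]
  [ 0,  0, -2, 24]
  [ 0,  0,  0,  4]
x^3 - 12*x - 16

The characteristic polynomial is χ_A(x) = (x - 4)*(x + 2)^3, so the eigenvalues are known. The minimal polynomial is
  m_A(x) = Π_λ (x − λ)^{k_λ}
where k_λ is the size of the *largest* Jordan block for λ (equivalently, the smallest k with (A − λI)^k v = 0 for every generalised eigenvector v of λ).

  λ = -2: largest Jordan block has size 2, contributing (x + 2)^2
  λ = 4: largest Jordan block has size 1, contributing (x − 4)

So m_A(x) = (x - 4)*(x + 2)^2 = x^3 - 12*x - 16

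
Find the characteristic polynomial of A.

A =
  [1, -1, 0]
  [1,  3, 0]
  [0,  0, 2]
x^3 - 6*x^2 + 12*x - 8

Expanding det(x·I − A) (e.g. by cofactor expansion or by noting that A is similar to its Jordan form J, which has the same characteristic polynomial as A) gives
  χ_A(x) = x^3 - 6*x^2 + 12*x - 8
which factors as (x - 2)^3. The eigenvalues (with algebraic multiplicities) are λ = 2 with multiplicity 3.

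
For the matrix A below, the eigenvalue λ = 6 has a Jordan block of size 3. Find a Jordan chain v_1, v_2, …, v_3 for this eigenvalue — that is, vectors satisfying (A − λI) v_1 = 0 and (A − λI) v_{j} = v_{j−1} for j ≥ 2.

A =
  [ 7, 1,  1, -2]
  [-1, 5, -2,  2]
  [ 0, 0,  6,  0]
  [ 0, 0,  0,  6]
A Jordan chain for λ = 6 of length 3:
v_1 = (-1, 1, 0, 0)ᵀ
v_2 = (1, -2, 0, 0)ᵀ
v_3 = (0, 0, 1, 0)ᵀ

Let N = A − (6)·I. We want v_3 with N^3 v_3 = 0 but N^2 v_3 ≠ 0; then v_{j-1} := N · v_j for j = 3, …, 2.

Pick v_3 = (0, 0, 1, 0)ᵀ.
Then v_2 = N · v_3 = (1, -2, 0, 0)ᵀ.
Then v_1 = N · v_2 = (-1, 1, 0, 0)ᵀ.

Sanity check: (A − (6)·I) v_1 = (0, 0, 0, 0)ᵀ = 0. ✓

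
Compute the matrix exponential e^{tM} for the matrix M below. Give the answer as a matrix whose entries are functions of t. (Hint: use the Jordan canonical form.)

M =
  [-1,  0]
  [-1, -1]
e^{tM} =
  [exp(-t), 0]
  [-t*exp(-t), exp(-t)]

Strategy: write M = P · J · P⁻¹ where J is a Jordan canonical form, so e^{tM} = P · e^{tJ} · P⁻¹, and e^{tJ} can be computed block-by-block.

M has Jordan form
J =
  [-1,  1]
  [ 0, -1]
(up to reordering of blocks).

Per-block formulas:
  For a 2×2 Jordan block J_2(-1): exp(t · J_2(-1)) = e^(-1t)·(I + t·N), where N is the 2×2 nilpotent shift.

After assembling e^{tJ} and conjugating by P, we get:

e^{tM} =
  [exp(-t), 0]
  [-t*exp(-t), exp(-t)]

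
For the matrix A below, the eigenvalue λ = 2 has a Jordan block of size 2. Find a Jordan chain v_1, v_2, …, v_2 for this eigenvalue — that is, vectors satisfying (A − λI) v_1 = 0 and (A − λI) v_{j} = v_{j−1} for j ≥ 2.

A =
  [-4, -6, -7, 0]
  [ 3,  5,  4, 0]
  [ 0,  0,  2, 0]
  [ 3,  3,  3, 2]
A Jordan chain for λ = 2 of length 2:
v_1 = (1, -1, 0, 0)ᵀ
v_2 = (1, 0, -1, 0)ᵀ

Let N = A − (2)·I. We want v_2 with N^2 v_2 = 0 but N^1 v_2 ≠ 0; then v_{j-1} := N · v_j for j = 2, …, 2.

Pick v_2 = (1, 0, -1, 0)ᵀ.
Then v_1 = N · v_2 = (1, -1, 0, 0)ᵀ.

Sanity check: (A − (2)·I) v_1 = (0, 0, 0, 0)ᵀ = 0. ✓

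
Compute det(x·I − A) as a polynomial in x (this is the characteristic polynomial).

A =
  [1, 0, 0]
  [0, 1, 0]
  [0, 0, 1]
x^3 - 3*x^2 + 3*x - 1

Expanding det(x·I − A) (e.g. by cofactor expansion or by noting that A is similar to its Jordan form J, which has the same characteristic polynomial as A) gives
  χ_A(x) = x^3 - 3*x^2 + 3*x - 1
which factors as (x - 1)^3. The eigenvalues (with algebraic multiplicities) are λ = 1 with multiplicity 3.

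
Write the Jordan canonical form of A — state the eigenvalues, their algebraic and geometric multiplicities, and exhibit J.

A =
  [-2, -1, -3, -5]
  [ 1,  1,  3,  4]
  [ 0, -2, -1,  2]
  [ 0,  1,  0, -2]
J_3(-1) ⊕ J_1(-1)

The characteristic polynomial is
  det(x·I − A) = x^4 + 4*x^3 + 6*x^2 + 4*x + 1 = (x + 1)^4

Eigenvalues and multiplicities (the geometric multiplicity of λ is n − rank(A − λI), which equals the number of Jordan blocks for λ):
  λ = -1: algebraic multiplicity = 4, geometric multiplicity = 2

Determining the block sizes for each eigenvalue:
  λ = -1: with am = 4 and gm = 2, the partition is not yet determined (e.g. several partitions of 4 into 2 parts exist). Let N = A − (-1)·I. Computing rank(N^1) = 2, rank(N^2) = 1, rank(N^3) = 0; the number of blocks of size ≥ j is rank(N^{j−1}) − rank(N^j), giving [2, 1, 1]. So we have 1 block(s) of size 3, 1 block(s) of size 1 → block sizes [3, 1]

Assembling the blocks gives a Jordan form
J =
  [-1,  1,  0,  0]
  [ 0, -1,  1,  0]
  [ 0,  0, -1,  0]
  [ 0,  0,  0, -1]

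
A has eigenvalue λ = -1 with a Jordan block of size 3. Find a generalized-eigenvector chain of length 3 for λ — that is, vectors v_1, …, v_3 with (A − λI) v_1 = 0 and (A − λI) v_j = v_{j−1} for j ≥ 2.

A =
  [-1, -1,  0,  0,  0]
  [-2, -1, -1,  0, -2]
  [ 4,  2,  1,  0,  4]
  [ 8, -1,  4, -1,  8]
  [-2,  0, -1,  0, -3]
A Jordan chain for λ = -1 of length 3:
v_1 = (2, 0, -4, 2, 0)ᵀ
v_2 = (0, -2, 4, 8, -2)ᵀ
v_3 = (1, 0, 0, 0, 0)ᵀ

Let N = A − (-1)·I. We want v_3 with N^3 v_3 = 0 but N^2 v_3 ≠ 0; then v_{j-1} := N · v_j for j = 3, …, 2.

Pick v_3 = (1, 0, 0, 0, 0)ᵀ.
Then v_2 = N · v_3 = (0, -2, 4, 8, -2)ᵀ.
Then v_1 = N · v_2 = (2, 0, -4, 2, 0)ᵀ.

Sanity check: (A − (-1)·I) v_1 = (0, 0, 0, 0, 0)ᵀ = 0. ✓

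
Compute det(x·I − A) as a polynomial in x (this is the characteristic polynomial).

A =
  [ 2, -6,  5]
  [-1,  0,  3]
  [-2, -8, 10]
x^3 - 12*x^2 + 48*x - 64

Expanding det(x·I − A) (e.g. by cofactor expansion or by noting that A is similar to its Jordan form J, which has the same characteristic polynomial as A) gives
  χ_A(x) = x^3 - 12*x^2 + 48*x - 64
which factors as (x - 4)^3. The eigenvalues (with algebraic multiplicities) are λ = 4 with multiplicity 3.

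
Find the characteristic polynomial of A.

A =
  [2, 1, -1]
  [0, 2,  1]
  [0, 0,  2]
x^3 - 6*x^2 + 12*x - 8

Expanding det(x·I − A) (e.g. by cofactor expansion or by noting that A is similar to its Jordan form J, which has the same characteristic polynomial as A) gives
  χ_A(x) = x^3 - 6*x^2 + 12*x - 8
which factors as (x - 2)^3. The eigenvalues (with algebraic multiplicities) are λ = 2 with multiplicity 3.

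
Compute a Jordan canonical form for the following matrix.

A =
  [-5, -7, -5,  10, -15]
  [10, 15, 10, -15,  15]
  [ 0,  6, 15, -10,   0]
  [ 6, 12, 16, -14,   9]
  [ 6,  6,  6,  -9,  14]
J_2(5) ⊕ J_2(5) ⊕ J_1(5)

The characteristic polynomial is
  det(x·I − A) = x^5 - 25*x^4 + 250*x^3 - 1250*x^2 + 3125*x - 3125 = (x - 5)^5

Eigenvalues and multiplicities (the geometric multiplicity of λ is n − rank(A − λI), which equals the number of Jordan blocks for λ):
  λ = 5: algebraic multiplicity = 5, geometric multiplicity = 3

Determining the block sizes for each eigenvalue:
  λ = 5: with am = 5 and gm = 3, the partition is not yet determined (e.g. several partitions of 5 into 3 parts exist). Let N = A − (5)·I. Computing rank(N^1) = 2, rank(N^2) = 0; the number of blocks of size ≥ j is rank(N^{j−1}) − rank(N^j), giving [3, 2]. So we have 2 block(s) of size 2, 1 block(s) of size 1 → block sizes [2, 2, 1]

Assembling the blocks gives a Jordan form
J =
  [5, 1, 0, 0, 0]
  [0, 5, 0, 0, 0]
  [0, 0, 5, 1, 0]
  [0, 0, 0, 5, 0]
  [0, 0, 0, 0, 5]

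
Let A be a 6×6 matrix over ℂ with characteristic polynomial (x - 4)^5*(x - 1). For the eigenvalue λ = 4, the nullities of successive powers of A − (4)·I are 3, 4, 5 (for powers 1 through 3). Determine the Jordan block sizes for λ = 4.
Block sizes for λ = 4: [3, 1, 1]

From the dimensions of kernels of powers, the number of Jordan blocks of size at least j is d_j − d_{j−1} where d_j = dim ker(N^j) (with d_0 = 0). Computing the differences gives [3, 1, 1].
The number of blocks of size exactly k is (#blocks of size ≥ k) − (#blocks of size ≥ k + 1), so the partition is: 2 block(s) of size 1, 1 block(s) of size 3.
In nonincreasing order the block sizes are [3, 1, 1].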